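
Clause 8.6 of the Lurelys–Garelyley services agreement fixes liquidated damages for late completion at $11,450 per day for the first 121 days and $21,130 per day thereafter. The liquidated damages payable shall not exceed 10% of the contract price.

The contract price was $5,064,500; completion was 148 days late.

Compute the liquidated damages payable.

Liquidated damages: $506,450

First 121 days: 121 × $11,450 = $1,385,450
Remaining days: (148 − 121) × $21,130 = $570,510
Accrued per-day damages: $1,385,450 + $570,510 = $1,955,960
Cap: 10% of $5,064,500 = $506,450
Cap at $506,450: $1,955,960 exceeds the cap → $506,450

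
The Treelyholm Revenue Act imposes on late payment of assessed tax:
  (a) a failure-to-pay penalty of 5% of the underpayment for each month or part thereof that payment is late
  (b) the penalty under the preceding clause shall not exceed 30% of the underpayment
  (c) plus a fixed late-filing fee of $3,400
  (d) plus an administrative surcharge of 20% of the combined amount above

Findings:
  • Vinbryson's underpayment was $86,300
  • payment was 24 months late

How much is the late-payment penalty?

Accrued rate: 5% × 24 = 120%, capped at 30% → 30%
Failure-to-pay penalty: 30% of $86,300 = $25,890
Penalty before surcharge: $25,890 + $3,400 = $29,290
Administrative surcharge: 20% of $29,290 = $5,858
Total penalty: $29,290 + $5,858 = $35,148

$35,148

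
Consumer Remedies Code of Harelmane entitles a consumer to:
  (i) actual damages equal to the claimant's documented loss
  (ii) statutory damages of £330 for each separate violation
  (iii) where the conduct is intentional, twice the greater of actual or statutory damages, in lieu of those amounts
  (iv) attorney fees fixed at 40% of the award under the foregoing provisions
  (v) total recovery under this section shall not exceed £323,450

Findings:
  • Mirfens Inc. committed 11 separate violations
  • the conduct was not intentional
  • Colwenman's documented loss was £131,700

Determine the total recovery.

Statutory damages: 11 × £330 = £3,630
Conduct not intentional: the in-lieu enhancement does not apply.
Actual plus statutory damages: £131,700 + £3,630 = £135,330
Attorney fees: 40% of £135,330 = £54,132
Total before cap: £135,330 + £54,132 = £189,462
Cap at £323,450: £189,462 is within the cap, no reduction.

£189,462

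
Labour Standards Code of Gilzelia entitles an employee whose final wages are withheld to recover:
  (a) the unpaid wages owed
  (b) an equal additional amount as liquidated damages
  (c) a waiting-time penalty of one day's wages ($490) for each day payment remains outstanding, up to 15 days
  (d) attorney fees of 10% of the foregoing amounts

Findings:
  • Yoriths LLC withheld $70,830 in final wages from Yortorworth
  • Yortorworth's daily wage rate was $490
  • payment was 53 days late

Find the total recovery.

Liquidated damages (equal amount): $70,830
Penalty days: min(53, 15) = 15
Waiting-time penalty: 15 × $490 = $7,350
Subtotal: $70,830 + $70,830 + $7,350 = $149,010
Attorney fees: 10% of $149,010 = $14,901
Total award: $149,010 + $14,901 = $163,911

$163,911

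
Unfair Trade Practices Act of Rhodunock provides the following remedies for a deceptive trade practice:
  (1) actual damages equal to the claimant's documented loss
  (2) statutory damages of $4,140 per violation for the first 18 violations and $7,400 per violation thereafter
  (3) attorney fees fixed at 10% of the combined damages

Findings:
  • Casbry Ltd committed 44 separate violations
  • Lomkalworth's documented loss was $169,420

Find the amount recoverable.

$479,974

First 18 violations: 18 × $4,140 = $74,520
Remaining violations: (44 − 18) × $7,400 = $192,400
Statutory damages: $74,520 + $192,400 = $266,920
Combined damages: $169,420 + $266,920 = $436,340
Attorney fees: 10% of $436,340 = $43,634
Total recovery: $436,340 + $43,634 = $479,974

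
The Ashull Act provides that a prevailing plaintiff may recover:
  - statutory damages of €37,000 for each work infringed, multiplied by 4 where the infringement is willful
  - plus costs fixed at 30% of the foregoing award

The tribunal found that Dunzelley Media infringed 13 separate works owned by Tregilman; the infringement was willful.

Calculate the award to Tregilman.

Statutory damages: 13 × €37,000 = €481,000
Multiplied by 4: 4 × €481,000 = €1,924,000
Costs: 30% of €1,924,000 = €577,200
Award plus costs: €1,924,000 + €577,200 = €2,501,200

€2,501,200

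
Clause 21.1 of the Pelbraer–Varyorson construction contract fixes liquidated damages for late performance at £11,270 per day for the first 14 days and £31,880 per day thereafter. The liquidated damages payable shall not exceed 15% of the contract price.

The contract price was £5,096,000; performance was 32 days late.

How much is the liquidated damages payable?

First 14 days: 14 × £11,270 = £157,780
Remaining days: (32 − 14) × £31,880 = £573,840
Accrued per-day damages: £157,780 + £573,840 = £731,620
Cap: 15% of £5,096,000 = £764,400
Cap at £764,400: £731,620 is within the cap, no reduction.

Liquidated damages: £731,620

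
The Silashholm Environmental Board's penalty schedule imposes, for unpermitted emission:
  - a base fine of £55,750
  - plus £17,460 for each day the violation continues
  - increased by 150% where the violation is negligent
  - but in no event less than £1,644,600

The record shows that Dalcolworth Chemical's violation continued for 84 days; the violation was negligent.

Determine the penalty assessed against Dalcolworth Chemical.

£3,805,975

Per-day component: 84 × £17,460 = £1,466,640
Base plus per-day: £55,750 + £1,466,640 = £1,522,390
Enhancement: 150% of £1,522,390 = £2,283,585
Enhanced fine: £1,522,390 + £2,283,585 = £3,805,975
Minimum £1,644,600: £3,805,975 meets the minimum, no increase.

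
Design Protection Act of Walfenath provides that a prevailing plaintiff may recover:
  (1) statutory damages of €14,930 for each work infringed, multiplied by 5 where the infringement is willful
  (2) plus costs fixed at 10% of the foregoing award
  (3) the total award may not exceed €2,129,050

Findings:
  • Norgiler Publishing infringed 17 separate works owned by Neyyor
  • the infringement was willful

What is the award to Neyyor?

€1,395,955

Statutory damages: 17 × €14,930 = €253,810
Multiplied by 5: 5 × €253,810 = €1,269,050
Costs: 10% of €1,269,050 = €126,905
Award plus costs: €1,269,050 + €126,905 = €1,395,955
Cap at €2,129,050: €1,395,955 is within the cap, no reduction.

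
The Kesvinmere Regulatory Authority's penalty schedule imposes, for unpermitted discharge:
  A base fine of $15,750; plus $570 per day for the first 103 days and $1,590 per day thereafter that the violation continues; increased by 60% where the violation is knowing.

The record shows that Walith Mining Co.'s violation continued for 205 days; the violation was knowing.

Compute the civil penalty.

$378,624

First 103 days: 103 × $570 = $58,710
Remaining days: (205 − 103) × $1,590 = $162,180
Per-day component: $58,710 + $162,180 = $220,890
Base plus per-day: $15,750 + $220,890 = $236,640
Enhancement: 60% of $236,640 = $141,984
Enhanced fine: $236,640 + $141,984 = $378,624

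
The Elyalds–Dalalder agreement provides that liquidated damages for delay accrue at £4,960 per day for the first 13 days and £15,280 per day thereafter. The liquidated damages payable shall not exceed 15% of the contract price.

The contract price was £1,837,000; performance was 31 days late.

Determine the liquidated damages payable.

First 13 days: 13 × £4,960 = £64,480
Remaining days: (31 − 13) × £15,280 = £275,040
Accrued per-day damages: £64,480 + £275,040 = £339,520
Cap: 15% of £1,837,000 = £275,550
Cap at £275,550: £339,520 exceeds the cap → £275,550

£275,550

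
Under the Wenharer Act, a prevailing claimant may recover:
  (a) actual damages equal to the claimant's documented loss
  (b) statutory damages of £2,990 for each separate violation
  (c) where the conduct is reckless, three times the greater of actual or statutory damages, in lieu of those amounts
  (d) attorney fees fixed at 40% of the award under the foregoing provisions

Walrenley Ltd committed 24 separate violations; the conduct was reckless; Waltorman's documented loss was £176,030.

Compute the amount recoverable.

Statutory damages: 24 × £2,990 = £71,760
Greater of actual damages (£176,030) or statutory damages (£71,760): £176,030
Trebled: 3 × £176,030 = £528,090
Attorney fees: 40% of £528,090 = £211,236
Total recovery: £528,090 + £211,236 = £739,326

£739,326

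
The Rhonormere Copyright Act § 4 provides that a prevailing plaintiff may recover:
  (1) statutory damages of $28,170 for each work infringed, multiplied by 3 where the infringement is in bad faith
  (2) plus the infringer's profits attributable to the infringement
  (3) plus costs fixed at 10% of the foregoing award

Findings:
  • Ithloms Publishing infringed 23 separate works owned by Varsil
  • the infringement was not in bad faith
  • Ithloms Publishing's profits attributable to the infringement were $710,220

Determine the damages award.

$1,493,943

Statutory damages: 23 × $28,170 = $647,910
Infringement not in bad faith: no ×3 enhancement.
Combined award: $647,910 + $710,220 = $1,358,130
Costs: 10% of $1,358,130 = $135,813
Award plus costs: $1,358,130 + $135,813 = $1,493,943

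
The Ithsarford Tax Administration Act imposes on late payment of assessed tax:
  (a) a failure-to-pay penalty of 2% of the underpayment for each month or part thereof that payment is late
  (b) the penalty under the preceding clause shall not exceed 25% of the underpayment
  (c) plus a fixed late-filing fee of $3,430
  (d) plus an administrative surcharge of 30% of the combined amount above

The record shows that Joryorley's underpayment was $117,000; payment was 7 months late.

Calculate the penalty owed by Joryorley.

$25,753

Accrued rate: 2% × 7 = 14%, capped at 25% → 14%
Failure-to-pay penalty: 14% of $117,000 = $16,380
Penalty before surcharge: $16,380 + $3,430 = $19,810
Administrative surcharge: 30% of $19,810 = $5,943
Total penalty: $19,810 + $5,943 = $25,753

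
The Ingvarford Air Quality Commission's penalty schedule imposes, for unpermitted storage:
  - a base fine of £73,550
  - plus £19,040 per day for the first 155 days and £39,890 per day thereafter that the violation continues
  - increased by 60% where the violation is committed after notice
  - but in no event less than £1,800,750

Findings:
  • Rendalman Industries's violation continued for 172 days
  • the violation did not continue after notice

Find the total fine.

First 155 days: 155 × £19,040 = £2,951,200
Remaining days: (172 − 155) × £39,890 = £678,130
Per-day component: £2,951,200 + £678,130 = £3,629,330
Base plus per-day: £73,550 + £3,629,330 = £3,702,880
The violation did not continue after notice: no 60% increase.
Minimum £1,800,750: £3,702,880 meets the minimum, no increase.

£3,702,880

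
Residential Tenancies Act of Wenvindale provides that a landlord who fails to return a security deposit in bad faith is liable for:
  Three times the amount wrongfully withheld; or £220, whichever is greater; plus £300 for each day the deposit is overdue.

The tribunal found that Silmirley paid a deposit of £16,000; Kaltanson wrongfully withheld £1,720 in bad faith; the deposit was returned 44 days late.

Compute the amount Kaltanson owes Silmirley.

Trebled: 3 × £1,720 = £5,160
Minimum £220: £5,160 meets the minimum, no increase.
Late-return penalty: 44 × £300 = £13,200
Damages plus late penalty: £5,160 + £13,200 = £18,360

£18,360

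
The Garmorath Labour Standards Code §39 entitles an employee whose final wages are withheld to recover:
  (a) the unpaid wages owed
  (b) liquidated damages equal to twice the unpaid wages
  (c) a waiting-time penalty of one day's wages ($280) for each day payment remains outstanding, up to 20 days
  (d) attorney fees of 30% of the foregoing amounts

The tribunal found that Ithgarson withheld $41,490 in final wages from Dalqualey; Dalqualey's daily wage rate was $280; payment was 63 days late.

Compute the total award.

$169,091

Doubled: 2 × $41,490 = $82,980
Penalty days: min(63, 20) = 20
Waiting-time penalty: 20 × $280 = $5,600
Subtotal: $41,490 + $82,980 + $5,600 = $130,070
Attorney fees: 30% of $130,070 = $39,021
Total award: $130,070 + $39,021 = $169,091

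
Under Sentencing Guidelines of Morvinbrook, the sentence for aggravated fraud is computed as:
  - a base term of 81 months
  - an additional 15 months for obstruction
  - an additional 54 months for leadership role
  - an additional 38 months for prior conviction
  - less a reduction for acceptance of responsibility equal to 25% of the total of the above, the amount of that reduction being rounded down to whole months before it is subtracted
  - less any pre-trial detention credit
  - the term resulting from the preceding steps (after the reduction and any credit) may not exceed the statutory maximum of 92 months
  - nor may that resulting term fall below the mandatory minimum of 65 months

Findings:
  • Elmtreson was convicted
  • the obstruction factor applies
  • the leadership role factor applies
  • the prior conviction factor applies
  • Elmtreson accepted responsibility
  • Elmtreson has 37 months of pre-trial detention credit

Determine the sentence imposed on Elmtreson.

92 months

Obstruction enhancement: +15 months
Leadership role enhancement: +54 months
Prior conviction enhancement: +38 months
Adjusted term: 81 months + 15 months + 54 months + 38 months = 188 months
Acceptance of responsibility reduction: 25% of 188 months = 47 months (rounded down)
After reduction: 188 − 47 = 141 months
Less pre-trial detention credit: 141 months − 37 months = 104 months
Cap at 92 months: 104 months exceeds the cap → 92 months
Minimum 65 months: 92 months meets the minimum, no increase.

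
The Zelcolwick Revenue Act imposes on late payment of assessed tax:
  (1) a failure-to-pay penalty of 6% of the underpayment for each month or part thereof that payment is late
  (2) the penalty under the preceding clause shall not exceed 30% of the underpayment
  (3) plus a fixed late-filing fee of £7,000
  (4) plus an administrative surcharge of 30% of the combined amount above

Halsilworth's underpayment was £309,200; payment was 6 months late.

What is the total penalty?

Accrued rate: 6% × 6 = 36%, capped at 30% → 30%
Failure-to-pay penalty: 30% of £309,200 = £92,760
Penalty before surcharge: £92,760 + £7,000 = £99,760
Administrative surcharge: 30% of £99,760 = £29,928
Total penalty: £99,760 + £29,928 = £129,688

£129,688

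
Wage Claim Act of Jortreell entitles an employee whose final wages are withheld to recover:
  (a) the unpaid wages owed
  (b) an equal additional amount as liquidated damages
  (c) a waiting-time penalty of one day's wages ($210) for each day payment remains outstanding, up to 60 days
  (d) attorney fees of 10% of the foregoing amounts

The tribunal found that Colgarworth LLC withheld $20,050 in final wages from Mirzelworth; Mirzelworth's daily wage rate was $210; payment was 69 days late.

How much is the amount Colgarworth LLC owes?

$57,970

Liquidated damages (equal amount): $20,050
Penalty days: min(69, 60) = 60
Waiting-time penalty: 60 × $210 = $12,600
Subtotal: $20,050 + $20,050 + $12,600 = $52,700
Attorney fees: 10% of $52,700 = $5,270
Total award: $52,700 + $5,270 = $57,970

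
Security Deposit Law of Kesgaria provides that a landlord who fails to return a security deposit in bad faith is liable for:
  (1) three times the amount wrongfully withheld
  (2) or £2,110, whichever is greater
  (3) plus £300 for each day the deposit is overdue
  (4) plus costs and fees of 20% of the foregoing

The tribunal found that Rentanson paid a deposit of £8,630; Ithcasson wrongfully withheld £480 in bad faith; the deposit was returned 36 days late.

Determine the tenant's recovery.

Recovery: £15,492

Trebled: 3 × £480 = £1,440
Minimum £2,110: £1,440 is below the minimum → £2,110
Late-return penalty: 36 × £300 = £10,800
Damages plus late penalty: £2,110 + £10,800 = £12,910
Costs and fees: 20% of £12,910 = £2,582
Total recovery: £12,910 + £2,582 = £15,492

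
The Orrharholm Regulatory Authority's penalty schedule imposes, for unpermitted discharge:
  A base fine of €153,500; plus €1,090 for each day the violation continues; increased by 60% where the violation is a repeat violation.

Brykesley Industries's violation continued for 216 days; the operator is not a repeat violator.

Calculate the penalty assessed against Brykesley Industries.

Civil penalty: €388,940

Per-day component: 216 × €1,090 = €235,440
Base plus per-day: €153,500 + €235,440 = €388,940
The operator is not a repeat violator: no 60% increase.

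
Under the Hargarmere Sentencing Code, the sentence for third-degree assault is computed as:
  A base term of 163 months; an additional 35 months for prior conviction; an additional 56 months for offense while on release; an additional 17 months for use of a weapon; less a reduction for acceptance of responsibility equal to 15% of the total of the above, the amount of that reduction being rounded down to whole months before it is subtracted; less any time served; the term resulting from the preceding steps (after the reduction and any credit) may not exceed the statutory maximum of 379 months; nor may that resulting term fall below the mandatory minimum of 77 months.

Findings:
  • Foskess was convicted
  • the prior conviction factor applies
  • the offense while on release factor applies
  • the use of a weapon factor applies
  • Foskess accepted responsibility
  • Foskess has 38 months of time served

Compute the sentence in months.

193 months

Prior conviction enhancement: +35 months
Offense while on release enhancement: +56 months
Use of a weapon enhancement: +17 months
Adjusted term: 163 months + 35 months + 56 months + 17 months = 271 months
Acceptance of responsibility reduction: 15% of 271 months = 40 months (rounded down)
After reduction: 271 − 40 = 231 months
Less time served: 231 months − 38 months = 193 months
Cap at 379 months: 193 months is within the cap, no reduction.
Minimum 77 months: 193 months meets the minimum, no increase.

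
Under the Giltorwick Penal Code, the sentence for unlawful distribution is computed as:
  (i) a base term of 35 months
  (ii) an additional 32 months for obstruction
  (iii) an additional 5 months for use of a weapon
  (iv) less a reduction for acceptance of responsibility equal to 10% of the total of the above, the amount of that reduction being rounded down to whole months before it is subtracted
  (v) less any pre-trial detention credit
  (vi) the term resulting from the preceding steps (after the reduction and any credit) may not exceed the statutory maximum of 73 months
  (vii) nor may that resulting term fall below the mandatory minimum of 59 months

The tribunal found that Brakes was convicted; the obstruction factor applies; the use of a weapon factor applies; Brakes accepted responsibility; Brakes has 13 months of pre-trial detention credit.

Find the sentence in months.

Obstruction enhancement: +32 months
Use of a weapon enhancement: +5 months
Adjusted term: 35 months + 32 months + 5 months = 72 months
Acceptance of responsibility reduction: 10% of 72 months = 7 months (rounded down)
After reduction: 72 − 7 = 65 months
Less pre-trial detention credit: 65 months − 13 months = 52 months
Cap at 73 months: 52 months is within the cap, no reduction.
Minimum 59 months: 52 months is below the minimum → 59 months

Sentence: 59 months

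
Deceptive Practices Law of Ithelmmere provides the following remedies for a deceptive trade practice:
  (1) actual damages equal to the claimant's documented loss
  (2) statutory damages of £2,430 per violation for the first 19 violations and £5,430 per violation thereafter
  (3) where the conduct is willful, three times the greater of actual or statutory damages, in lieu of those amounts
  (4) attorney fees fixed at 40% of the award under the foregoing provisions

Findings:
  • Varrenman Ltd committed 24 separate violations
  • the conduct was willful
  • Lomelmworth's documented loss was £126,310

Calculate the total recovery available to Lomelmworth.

First 19 violations: 19 × £2,430 = £46,170
Remaining violations: (24 − 19) × £5,430 = £27,150
Statutory damages: £46,170 + £27,150 = £73,320
Greater of actual damages (£126,310) or statutory damages (£73,320): £126,310
Trebled: 3 × £126,310 = £378,930
Attorney fees: 40% of £378,930 = £151,572
Total recovery: £378,930 + £151,572 = £530,502

£530,502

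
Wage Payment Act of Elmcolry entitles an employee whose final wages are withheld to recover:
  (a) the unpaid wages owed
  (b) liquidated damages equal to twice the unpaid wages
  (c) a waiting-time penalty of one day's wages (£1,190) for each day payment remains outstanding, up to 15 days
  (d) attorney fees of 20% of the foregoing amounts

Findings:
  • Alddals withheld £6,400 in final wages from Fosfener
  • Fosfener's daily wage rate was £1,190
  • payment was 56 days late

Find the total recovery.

Doubled: 2 × £6,400 = £12,800
Penalty days: min(56, 15) = 15
Waiting-time penalty: 15 × £1,190 = £17,850
Subtotal: £6,400 + £12,800 + £17,850 = £37,050
Attorney fees: 20% of £37,050 = £7,410
Total award: £37,050 + £7,410 = £44,460

£44,460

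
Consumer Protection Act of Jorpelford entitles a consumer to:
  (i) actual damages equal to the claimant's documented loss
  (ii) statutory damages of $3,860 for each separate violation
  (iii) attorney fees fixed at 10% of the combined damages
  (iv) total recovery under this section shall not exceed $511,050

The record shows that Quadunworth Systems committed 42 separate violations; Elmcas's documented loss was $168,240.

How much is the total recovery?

Statutory damages: 42 × $3,860 = $162,120
Combined damages: $168,240 + $162,120 = $330,360
Attorney fees: 10% of $330,360 = $33,036
Total before cap: $330,360 + $33,036 = $363,396
Cap at $511,050: $363,396 is within the cap, no reduction.

$363,396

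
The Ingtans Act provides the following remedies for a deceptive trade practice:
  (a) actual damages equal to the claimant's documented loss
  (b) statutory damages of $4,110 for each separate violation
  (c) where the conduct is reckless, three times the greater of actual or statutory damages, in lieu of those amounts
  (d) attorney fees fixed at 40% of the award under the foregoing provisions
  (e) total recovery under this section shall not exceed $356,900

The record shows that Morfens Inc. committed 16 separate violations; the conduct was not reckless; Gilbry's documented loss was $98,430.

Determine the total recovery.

$229,866

Statutory damages: 16 × $4,110 = $65,760
Conduct not reckless: the in-lieu enhancement does not apply.
Actual plus statutory damages: $98,430 + $65,760 = $164,190
Attorney fees: 40% of $164,190 = $65,676
Total before cap: $164,190 + $65,676 = $229,866
Cap at $356,900: $229,866 is within the cap, no reduction.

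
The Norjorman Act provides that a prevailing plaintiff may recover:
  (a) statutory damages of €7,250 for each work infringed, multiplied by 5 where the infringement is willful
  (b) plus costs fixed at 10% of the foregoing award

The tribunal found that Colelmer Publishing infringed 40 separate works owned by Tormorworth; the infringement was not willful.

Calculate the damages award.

€319,000

Statutory damages: 40 × €7,250 = €290,000
Infringement not willful: no ×5 enhancement.
Costs: 10% of €290,000 = €29,000
Award plus costs: €290,000 + €29,000 = €319,000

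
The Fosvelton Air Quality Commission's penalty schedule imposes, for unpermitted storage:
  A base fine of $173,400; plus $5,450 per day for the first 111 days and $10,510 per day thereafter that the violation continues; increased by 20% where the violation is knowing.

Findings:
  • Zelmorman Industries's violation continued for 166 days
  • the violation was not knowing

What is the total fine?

First 111 days: 111 × $5,450 = $604,950
Remaining days: (166 − 111) × $10,510 = $578,050
Per-day component: $604,950 + $578,050 = $1,183,000
Base plus per-day: $173,400 + $1,183,000 = $1,356,400
The violation was not knowing: no 20% increase.

$1,356,400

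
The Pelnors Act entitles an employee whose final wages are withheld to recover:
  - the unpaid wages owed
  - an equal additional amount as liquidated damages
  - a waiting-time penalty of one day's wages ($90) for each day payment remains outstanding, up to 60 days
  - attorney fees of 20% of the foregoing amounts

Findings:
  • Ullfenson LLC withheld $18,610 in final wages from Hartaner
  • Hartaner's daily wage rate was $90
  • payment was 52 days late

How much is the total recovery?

Liquidated damages (equal amount): $18,610
Penalty days: min(52, 60) = 52
Waiting-time penalty: 52 × $90 = $4,680
Subtotal: $18,610 + $18,610 + $4,680 = $41,900
Attorney fees: 20% of $41,900 = $8,380
Total award: $41,900 + $8,380 = $50,280

Total award: $50,280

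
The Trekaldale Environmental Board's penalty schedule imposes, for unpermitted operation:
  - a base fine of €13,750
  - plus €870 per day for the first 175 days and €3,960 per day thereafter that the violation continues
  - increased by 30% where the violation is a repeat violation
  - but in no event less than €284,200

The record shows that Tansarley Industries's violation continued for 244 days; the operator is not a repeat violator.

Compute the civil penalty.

First 175 days: 175 × €870 = €152,250
Remaining days: (244 − 175) × €3,960 = €273,240
Per-day component: €152,250 + €273,240 = €425,490
Base plus per-day: €13,750 + €425,490 = €439,240
The operator is not a repeat violator: no 30% increase.
Minimum €284,200: €439,240 meets the minimum, no increase.

Civil penalty: €439,240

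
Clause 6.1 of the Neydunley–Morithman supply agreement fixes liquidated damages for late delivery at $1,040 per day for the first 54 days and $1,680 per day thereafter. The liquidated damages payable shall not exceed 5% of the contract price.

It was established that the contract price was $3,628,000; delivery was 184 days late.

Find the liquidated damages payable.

First 54 days: 54 × $1,040 = $56,160
Remaining days: (184 − 54) × $1,680 = $218,400
Accrued per-day damages: $56,160 + $218,400 = $274,560
Cap: 5% of $3,628,000 = $181,400
Cap at $181,400: $274,560 exceeds the cap → $181,400

$181,400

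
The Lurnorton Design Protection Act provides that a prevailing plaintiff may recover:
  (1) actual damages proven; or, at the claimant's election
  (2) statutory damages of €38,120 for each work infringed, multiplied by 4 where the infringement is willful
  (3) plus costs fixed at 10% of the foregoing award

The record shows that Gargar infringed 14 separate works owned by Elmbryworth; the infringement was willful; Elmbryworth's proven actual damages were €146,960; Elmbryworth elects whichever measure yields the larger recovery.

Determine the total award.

€2,348,192

Statutory damages: 14 × €38,120 = €533,680
Multiplied by 4: 4 × €533,680 = €2,134,720
Greater of actual damages (€146,960) or enhanced statutory damages (€2,134,720): €2,134,720
Costs: 10% of €2,134,720 = €213,472
Award plus costs: €2,134,720 + €213,472 = €2,348,192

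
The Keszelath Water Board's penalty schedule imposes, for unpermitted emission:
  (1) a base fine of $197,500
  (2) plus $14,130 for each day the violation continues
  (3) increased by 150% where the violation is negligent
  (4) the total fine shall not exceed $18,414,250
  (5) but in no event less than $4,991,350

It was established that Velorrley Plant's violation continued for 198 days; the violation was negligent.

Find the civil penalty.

Per-day component: 198 × $14,130 = $2,797,740
Base plus per-day: $197,500 + $2,797,740 = $2,995,240
Enhancement: 150% of $2,995,240 = $4,492,860
Enhanced fine: $2,995,240 + $4,492,860 = $7,488,100
Cap at $18,414,250: $7,488,100 is within the cap, no reduction.
Minimum $4,991,350: $7,488,100 meets the minimum, no increase.

$7,488,100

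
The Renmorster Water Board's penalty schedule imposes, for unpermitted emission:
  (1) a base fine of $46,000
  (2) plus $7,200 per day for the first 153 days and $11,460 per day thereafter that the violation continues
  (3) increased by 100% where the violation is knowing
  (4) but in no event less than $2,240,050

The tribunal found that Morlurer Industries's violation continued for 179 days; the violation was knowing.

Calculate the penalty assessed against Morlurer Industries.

First 153 days: 153 × $7,200 = $1,101,600
Remaining days: (179 − 153) × $11,460 = $297,960
Per-day component: $1,101,600 + $297,960 = $1,399,560
Base plus per-day: $46,000 + $1,399,560 = $1,445,560
Enhancement: 100% of $1,445,560 = $1,445,560
Enhanced fine: $1,445,560 + $1,445,560 = $2,891,120
Minimum $2,240,050: $2,891,120 meets the minimum, no increase.

$2,891,120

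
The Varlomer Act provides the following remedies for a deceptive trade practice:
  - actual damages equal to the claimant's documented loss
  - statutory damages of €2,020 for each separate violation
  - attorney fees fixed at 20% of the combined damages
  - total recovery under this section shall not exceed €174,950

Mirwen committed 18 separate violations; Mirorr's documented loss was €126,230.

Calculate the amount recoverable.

€174,950

Statutory damages: 18 × €2,020 = €36,360
Combined damages: €126,230 + €36,360 = €162,590
Attorney fees: 20% of €162,590 = €32,518
Total before cap: €162,590 + €32,518 = €195,108
Cap at €174,950: €195,108 exceeds the cap → €174,950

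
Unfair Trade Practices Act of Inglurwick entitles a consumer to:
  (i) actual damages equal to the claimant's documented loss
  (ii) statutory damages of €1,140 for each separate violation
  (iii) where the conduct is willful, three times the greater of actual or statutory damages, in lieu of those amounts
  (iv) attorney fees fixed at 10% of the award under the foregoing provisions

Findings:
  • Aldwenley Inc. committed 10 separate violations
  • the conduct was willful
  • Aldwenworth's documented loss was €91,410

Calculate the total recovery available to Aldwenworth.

Statutory damages: 10 × €1,140 = €11,400
Greater of actual damages (€91,410) or statutory damages (€11,400): €91,410
Trebled: 3 × €91,410 = €274,230
Attorney fees: 10% of €274,230 = €27,423
Total recovery: €274,230 + €27,423 = €301,653

€301,653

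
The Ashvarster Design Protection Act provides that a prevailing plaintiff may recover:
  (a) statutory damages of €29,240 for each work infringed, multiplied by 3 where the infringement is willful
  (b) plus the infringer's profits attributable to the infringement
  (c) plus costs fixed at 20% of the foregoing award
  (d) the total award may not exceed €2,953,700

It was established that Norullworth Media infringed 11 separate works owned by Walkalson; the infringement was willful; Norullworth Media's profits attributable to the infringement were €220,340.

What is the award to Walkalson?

Statutory damages: 11 × €29,240 = €321,640
Trebled: 3 × €321,640 = €964,920
Combined award: €964,920 + €220,340 = €1,185,260
Costs: 20% of €1,185,260 = €237,052
Award plus costs: €1,185,260 + €237,052 = €1,422,312
Cap at €2,953,700: €1,422,312 is within the cap, no reduction.

€1,422,312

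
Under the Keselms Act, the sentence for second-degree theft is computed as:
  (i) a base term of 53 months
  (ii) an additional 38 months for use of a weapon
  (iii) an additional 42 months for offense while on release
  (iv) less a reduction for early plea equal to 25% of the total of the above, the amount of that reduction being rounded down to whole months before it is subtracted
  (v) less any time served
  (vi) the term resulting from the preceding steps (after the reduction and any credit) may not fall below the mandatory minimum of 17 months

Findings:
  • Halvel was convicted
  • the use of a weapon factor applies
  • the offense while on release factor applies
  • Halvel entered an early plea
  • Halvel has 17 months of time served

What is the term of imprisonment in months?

Use of a weapon enhancement: +38 months
Offense while on release enhancement: +42 months
Adjusted term: 53 months + 38 months + 42 months = 133 months
Early plea reduction: 25% of 133 months = 33 months (rounded down)
After reduction: 133 − 33 = 100 months
Less time served: 100 months − 17 months = 83 months
Minimum 17 months: 83 months meets the minimum, no increase.

83 months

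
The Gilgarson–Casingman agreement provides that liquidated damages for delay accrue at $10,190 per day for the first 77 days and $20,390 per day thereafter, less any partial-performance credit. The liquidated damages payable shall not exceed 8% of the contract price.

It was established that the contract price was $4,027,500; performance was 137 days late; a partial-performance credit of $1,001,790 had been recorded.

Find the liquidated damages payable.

$322,200

First 77 days: 77 × $10,190 = $784,630
Remaining days: (137 − 77) × $20,390 = $1,223,400
Accrued per-day damages: $784,630 + $1,223,400 = $2,008,030
Less partial-performance credit: $2,008,030 − $1,001,790 = $1,006,240
Cap: 8% of $4,027,500 = $322,200
Cap at $322,200: $1,006,240 exceeds the cap → $322,200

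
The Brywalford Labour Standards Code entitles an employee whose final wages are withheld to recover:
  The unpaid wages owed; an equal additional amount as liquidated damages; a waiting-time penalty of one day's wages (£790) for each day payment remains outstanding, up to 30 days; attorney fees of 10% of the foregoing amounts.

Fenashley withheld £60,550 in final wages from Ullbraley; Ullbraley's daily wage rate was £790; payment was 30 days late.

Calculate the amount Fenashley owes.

Total award: £159,280

Liquidated damages (equal amount): £60,550
Penalty days: min(30, 30) = 30
Waiting-time penalty: 30 × £790 = £23,700
Subtotal: £60,550 + £60,550 + £23,700 = £144,800
Attorney fees: 10% of £144,800 = £14,480
Total award: £144,800 + £14,480 = £159,280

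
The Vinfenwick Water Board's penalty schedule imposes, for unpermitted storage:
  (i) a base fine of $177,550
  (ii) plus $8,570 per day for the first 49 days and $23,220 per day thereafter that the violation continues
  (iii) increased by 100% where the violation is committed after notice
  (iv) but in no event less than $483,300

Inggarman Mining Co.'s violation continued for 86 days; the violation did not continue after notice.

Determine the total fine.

Civil penalty: $1,456,620

First 49 days: 49 × $8,570 = $419,930
Remaining days: (86 − 49) × $23,220 = $859,140
Per-day component: $419,930 + $859,140 = $1,279,070
Base plus per-day: $177,550 + $1,279,070 = $1,456,620
The violation did not continue after notice: no 100% increase.
Minimum $483,300: $1,456,620 meets the minimum, no increase.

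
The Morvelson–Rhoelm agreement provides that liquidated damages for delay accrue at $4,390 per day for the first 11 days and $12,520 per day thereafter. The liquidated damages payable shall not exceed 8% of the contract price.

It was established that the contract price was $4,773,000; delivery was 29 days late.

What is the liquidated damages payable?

First 11 days: 11 × $4,390 = $48,290
Remaining days: (29 − 11) × $12,520 = $225,360
Accrued per-day damages: $48,290 + $225,360 = $273,650
Cap: 8% of $4,773,000 = $381,840
Cap at $381,840: $273,650 is within the cap, no reduction.

Liquidated damages: $273,650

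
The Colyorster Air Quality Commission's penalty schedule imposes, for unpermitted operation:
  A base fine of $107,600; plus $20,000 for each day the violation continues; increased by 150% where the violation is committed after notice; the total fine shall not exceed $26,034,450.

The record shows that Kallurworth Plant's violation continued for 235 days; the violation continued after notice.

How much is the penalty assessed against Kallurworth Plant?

$12,019,000

Per-day component: 235 × $20,000 = $4,700,000
Base plus per-day: $107,600 + $4,700,000 = $4,807,600
Enhancement: 150% of $4,807,600 = $7,211,400
Enhanced fine: $4,807,600 + $7,211,400 = $12,019,000
Cap at $26,034,450: $12,019,000 is within the cap, no reduction.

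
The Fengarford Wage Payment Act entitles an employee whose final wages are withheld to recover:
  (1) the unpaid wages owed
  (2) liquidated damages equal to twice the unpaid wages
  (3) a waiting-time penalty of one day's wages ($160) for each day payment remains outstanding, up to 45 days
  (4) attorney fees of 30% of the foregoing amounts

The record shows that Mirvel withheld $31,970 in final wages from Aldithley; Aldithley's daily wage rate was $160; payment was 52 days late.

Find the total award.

Doubled: 2 × $31,970 = $63,940
Penalty days: min(52, 45) = 45
Waiting-time penalty: 45 × $160 = $7,200
Subtotal: $31,970 + $63,940 + $7,200 = $103,110
Attorney fees: 30% of $103,110 = $30,933
Total award: $103,110 + $30,933 = $134,043

Total award: $134,043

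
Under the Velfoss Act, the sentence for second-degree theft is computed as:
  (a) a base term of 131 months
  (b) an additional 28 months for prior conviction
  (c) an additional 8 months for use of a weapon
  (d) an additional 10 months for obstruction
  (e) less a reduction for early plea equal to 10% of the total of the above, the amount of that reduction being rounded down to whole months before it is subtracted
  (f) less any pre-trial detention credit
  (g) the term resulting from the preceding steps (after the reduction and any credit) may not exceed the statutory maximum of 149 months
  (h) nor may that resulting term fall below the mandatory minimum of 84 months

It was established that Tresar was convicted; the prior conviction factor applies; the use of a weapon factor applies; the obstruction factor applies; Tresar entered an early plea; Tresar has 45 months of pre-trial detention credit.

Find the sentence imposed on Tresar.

Prior conviction enhancement: +28 months
Use of a weapon enhancement: +8 months
Obstruction enhancement: +10 months
Adjusted term: 131 months + 28 months + 8 months + 10 months = 177 months
Early plea reduction: 10% of 177 months = 17 months (rounded down)
After reduction: 177 − 17 = 160 months
Less pre-trial detention credit: 160 months − 45 months = 115 months
Cap at 149 months: 115 months is within the cap, no reduction.
Minimum 84 months: 115 months meets the minimum, no increase.

115 months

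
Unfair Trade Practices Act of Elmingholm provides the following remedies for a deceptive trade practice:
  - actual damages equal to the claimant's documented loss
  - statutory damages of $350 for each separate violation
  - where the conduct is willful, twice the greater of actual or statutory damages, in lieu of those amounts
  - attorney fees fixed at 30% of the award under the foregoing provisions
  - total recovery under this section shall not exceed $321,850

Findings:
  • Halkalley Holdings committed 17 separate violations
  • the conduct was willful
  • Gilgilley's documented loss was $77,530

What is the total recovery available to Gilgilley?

Statutory damages: 17 × $350 = $5,950
Greater of actual damages ($77,530) or statutory damages ($5,950): $77,530
Doubled: 2 × $77,530 = $155,060
Attorney fees: 30% of $155,060 = $46,518
Total before cap: $155,060 + $46,518 = $201,578
Cap at $321,850: $201,578 is within the cap, no reduction.

$201,578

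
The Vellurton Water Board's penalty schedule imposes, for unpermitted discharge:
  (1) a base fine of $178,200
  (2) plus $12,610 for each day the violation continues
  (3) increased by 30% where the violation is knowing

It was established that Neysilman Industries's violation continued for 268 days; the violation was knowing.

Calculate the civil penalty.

$4,624,984

Per-day component: 268 × $12,610 = $3,379,480
Base plus per-day: $178,200 + $3,379,480 = $3,557,680
Enhancement: 30% of $3,557,680 = $1,067,304
Enhanced fine: $3,557,680 + $1,067,304 = $4,624,984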